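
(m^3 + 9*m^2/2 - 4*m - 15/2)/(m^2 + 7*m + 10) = (2*m^2 - m - 3)/(2*(m + 2))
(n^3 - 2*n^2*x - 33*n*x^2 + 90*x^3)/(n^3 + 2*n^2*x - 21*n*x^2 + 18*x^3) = (-n + 5*x)/(-n + x)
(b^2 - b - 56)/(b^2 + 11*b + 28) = (b - 8)/(b + 4)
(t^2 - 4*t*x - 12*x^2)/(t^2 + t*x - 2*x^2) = (-t + 6*x)/(-t + x)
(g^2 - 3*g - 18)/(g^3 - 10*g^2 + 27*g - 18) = (g + 3)/(g^2 - 4*g + 3)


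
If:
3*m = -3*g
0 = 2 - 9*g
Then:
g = 2/9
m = -2/9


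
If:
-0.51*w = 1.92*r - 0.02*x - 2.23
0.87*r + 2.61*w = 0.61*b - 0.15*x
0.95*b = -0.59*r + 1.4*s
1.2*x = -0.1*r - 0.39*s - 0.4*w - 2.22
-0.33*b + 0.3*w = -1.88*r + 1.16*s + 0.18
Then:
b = 1.25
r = 1.12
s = 1.32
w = 0.06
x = -2.39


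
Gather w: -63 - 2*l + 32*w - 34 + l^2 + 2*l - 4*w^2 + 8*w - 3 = l^2 - 4*w^2 + 40*w - 100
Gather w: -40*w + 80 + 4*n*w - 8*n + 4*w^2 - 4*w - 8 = -8*n + 4*w^2 + w*(4*n - 44) + 72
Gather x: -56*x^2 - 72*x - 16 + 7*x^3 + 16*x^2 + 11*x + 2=7*x^3 - 40*x^2 - 61*x - 14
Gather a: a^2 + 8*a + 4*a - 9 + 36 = a^2 + 12*a + 27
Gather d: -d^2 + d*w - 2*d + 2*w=-d^2 + d*(w - 2) + 2*w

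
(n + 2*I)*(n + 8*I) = n^2 + 10*I*n - 16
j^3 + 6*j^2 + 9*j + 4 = (j + 1)^2*(j + 4)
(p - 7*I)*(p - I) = p^2 - 8*I*p - 7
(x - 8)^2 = x^2 - 16*x + 64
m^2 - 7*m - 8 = (m - 8)*(m + 1)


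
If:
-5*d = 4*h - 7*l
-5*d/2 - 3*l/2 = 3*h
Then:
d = 27*l/5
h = -5*l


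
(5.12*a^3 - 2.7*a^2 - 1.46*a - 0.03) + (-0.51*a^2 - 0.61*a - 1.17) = 5.12*a^3 - 3.21*a^2 - 2.07*a - 1.2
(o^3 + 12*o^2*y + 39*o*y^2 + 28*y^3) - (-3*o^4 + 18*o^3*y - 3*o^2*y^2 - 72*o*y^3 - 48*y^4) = 3*o^4 - 18*o^3*y + o^3 + 3*o^2*y^2 + 12*o^2*y + 72*o*y^3 + 39*o*y^2 + 48*y^4 + 28*y^3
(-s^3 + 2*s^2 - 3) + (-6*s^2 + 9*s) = -s^3 - 4*s^2 + 9*s - 3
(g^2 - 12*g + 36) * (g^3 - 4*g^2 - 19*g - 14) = g^5 - 16*g^4 + 65*g^3 + 70*g^2 - 516*g - 504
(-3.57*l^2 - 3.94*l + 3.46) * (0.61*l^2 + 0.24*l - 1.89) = -2.1777*l^4 - 3.2602*l^3 + 7.9123*l^2 + 8.277*l - 6.5394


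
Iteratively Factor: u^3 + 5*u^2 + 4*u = (u + 1)*(u^2 + 4*u) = u*(u + 1)*(u + 4)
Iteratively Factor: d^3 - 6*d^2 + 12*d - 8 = (d - 2)*(d^2 - 4*d + 4) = (d - 2)^2*(d - 2)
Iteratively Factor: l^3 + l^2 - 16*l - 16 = (l - 4)*(l^2 + 5*l + 4) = (l - 4)*(l + 1)*(l + 4)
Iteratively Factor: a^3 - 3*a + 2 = (a - 1)*(a^2 + a - 2) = (a - 1)^2*(a + 2)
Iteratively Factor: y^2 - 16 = (y + 4)*(y - 4)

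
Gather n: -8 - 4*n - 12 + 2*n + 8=-2*n - 12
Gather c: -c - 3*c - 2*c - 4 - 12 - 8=-6*c - 24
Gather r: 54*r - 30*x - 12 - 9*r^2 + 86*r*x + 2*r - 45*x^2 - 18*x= -9*r^2 + r*(86*x + 56) - 45*x^2 - 48*x - 12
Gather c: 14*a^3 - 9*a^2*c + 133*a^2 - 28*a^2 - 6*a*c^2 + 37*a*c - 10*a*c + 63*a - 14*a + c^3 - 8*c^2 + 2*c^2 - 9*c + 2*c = 14*a^3 + 105*a^2 + 49*a + c^3 + c^2*(-6*a - 6) + c*(-9*a^2 + 27*a - 7)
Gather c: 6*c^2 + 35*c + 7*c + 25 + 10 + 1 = 6*c^2 + 42*c + 36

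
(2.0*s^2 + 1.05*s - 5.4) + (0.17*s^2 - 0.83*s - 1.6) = 2.17*s^2 + 0.22*s - 7.0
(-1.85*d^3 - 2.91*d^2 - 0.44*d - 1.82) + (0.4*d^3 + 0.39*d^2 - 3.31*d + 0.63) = -1.45*d^3 - 2.52*d^2 - 3.75*d - 1.19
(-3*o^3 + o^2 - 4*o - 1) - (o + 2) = -3*o^3 + o^2 - 5*o - 3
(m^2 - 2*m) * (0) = 0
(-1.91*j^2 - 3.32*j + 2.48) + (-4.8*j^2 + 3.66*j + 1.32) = -6.71*j^2 + 0.34*j + 3.8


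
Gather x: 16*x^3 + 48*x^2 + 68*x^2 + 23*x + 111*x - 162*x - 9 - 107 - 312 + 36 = 16*x^3 + 116*x^2 - 28*x - 392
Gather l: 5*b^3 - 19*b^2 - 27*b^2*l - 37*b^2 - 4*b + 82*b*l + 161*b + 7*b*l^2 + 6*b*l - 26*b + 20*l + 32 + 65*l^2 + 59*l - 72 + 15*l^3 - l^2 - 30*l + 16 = 5*b^3 - 56*b^2 + 131*b + 15*l^3 + l^2*(7*b + 64) + l*(-27*b^2 + 88*b + 49) - 24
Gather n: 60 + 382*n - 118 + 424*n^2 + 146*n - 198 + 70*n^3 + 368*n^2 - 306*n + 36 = 70*n^3 + 792*n^2 + 222*n - 220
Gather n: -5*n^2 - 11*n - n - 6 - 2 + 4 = -5*n^2 - 12*n - 4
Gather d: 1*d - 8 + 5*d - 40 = 6*d - 48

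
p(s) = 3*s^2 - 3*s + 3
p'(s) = 6*s - 3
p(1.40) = 4.68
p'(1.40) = 5.40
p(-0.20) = 3.72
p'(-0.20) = -4.20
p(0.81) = 2.54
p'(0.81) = 1.86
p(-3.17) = 42.66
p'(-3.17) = -22.02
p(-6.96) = 169.20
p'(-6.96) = -44.76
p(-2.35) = 26.62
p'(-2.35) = -17.10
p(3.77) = 34.33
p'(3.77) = 19.62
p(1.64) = 6.15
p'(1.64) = 6.84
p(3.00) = 21.00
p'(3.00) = 15.00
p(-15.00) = 723.00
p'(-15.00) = -93.00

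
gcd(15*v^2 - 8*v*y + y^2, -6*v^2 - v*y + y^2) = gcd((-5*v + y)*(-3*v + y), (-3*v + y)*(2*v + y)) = -3*v + y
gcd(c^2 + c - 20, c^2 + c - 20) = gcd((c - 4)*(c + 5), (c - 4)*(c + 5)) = c^2 + c - 20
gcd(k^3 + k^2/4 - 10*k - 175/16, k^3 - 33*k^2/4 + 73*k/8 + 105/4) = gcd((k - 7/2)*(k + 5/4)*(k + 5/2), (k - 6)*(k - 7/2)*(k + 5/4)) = k^2 - 9*k/4 - 35/8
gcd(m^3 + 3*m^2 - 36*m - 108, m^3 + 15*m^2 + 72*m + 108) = m^2 + 9*m + 18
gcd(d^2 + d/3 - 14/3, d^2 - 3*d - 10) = 1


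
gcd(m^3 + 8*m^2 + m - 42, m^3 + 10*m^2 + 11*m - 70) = m^2 + 5*m - 14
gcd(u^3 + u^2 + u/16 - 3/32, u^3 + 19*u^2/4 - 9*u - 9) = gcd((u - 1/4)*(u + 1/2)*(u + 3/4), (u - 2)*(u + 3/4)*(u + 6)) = u + 3/4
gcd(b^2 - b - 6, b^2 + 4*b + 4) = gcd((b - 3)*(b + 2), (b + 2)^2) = b + 2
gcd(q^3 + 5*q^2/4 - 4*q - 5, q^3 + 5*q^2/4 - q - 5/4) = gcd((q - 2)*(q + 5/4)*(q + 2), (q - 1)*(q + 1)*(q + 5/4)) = q + 5/4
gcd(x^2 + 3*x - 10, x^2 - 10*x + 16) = x - 2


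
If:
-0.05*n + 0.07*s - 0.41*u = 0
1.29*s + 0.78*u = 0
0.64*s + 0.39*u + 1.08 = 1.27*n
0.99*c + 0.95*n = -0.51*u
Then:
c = -0.77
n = 0.85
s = 0.06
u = -0.09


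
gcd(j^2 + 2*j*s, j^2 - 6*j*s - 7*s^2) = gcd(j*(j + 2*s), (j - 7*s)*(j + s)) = 1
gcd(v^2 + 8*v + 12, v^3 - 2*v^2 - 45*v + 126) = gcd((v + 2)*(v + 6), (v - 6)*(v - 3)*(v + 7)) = 1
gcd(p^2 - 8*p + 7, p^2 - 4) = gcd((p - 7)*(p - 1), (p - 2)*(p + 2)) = 1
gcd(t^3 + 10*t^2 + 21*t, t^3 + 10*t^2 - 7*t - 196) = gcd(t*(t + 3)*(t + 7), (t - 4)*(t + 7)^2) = t + 7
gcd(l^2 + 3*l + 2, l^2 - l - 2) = l + 1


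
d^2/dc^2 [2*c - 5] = 0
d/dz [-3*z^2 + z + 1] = 1 - 6*z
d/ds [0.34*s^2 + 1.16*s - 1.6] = 0.68*s + 1.16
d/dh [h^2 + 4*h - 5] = 2*h + 4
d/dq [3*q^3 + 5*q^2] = q*(9*q + 10)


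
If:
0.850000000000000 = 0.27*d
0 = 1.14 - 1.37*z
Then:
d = 3.15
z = 0.83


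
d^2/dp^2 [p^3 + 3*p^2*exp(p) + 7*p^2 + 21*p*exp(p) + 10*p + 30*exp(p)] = 3*p^2*exp(p) + 33*p*exp(p) + 6*p + 78*exp(p) + 14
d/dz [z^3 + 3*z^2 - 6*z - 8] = 3*z^2 + 6*z - 6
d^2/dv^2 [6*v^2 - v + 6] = 12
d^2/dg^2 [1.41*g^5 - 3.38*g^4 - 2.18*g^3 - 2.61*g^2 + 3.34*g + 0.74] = 28.2*g^3 - 40.56*g^2 - 13.08*g - 5.22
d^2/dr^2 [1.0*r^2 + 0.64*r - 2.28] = 2.00000000000000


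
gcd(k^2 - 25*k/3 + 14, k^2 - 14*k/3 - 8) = k - 6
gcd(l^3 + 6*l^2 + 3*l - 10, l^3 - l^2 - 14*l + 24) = 1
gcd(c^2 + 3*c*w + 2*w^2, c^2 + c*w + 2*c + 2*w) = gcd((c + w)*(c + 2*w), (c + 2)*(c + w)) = c + w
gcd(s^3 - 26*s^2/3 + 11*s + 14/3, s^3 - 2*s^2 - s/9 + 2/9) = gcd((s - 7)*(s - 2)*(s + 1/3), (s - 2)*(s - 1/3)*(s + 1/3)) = s^2 - 5*s/3 - 2/3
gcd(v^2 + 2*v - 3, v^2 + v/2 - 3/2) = v - 1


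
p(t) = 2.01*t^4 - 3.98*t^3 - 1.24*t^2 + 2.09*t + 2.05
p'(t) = 8.04*t^3 - 11.94*t^2 - 2.48*t + 2.09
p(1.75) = -0.57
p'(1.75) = 4.27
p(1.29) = -0.30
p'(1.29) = -3.72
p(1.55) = -0.91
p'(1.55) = -0.50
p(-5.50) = 2454.49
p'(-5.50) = -1683.11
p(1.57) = -0.92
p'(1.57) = -0.12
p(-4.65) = 1305.43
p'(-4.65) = -1052.93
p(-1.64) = 27.38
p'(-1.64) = -61.42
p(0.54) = 2.36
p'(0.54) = -1.46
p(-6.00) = 3409.51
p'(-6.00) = -2149.51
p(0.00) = 2.05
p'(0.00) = 2.09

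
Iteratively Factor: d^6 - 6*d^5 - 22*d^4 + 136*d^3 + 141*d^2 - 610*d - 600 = (d - 5)*(d^5 - d^4 - 27*d^3 + d^2 + 146*d + 120) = (d - 5)*(d + 4)*(d^4 - 5*d^3 - 7*d^2 + 29*d + 30) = (d - 5)^2*(d + 4)*(d^3 - 7*d - 6) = (d - 5)^2*(d - 3)*(d + 4)*(d^2 + 3*d + 2) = (d - 5)^2*(d - 3)*(d + 1)*(d + 4)*(d + 2)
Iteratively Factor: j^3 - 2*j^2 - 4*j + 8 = (j - 2)*(j^2 - 4) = (j - 2)*(j + 2)*(j - 2)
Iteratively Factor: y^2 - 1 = (y - 1)*(y + 1)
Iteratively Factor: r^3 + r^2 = (r)*(r^2 + r) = r*(r + 1)*(r)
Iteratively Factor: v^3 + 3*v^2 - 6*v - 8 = (v - 2)*(v^2 + 5*v + 4) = (v - 2)*(v + 4)*(v + 1)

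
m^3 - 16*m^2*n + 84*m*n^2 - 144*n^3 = (m - 6*n)^2*(m - 4*n)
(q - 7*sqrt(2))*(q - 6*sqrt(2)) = q^2 - 13*sqrt(2)*q + 84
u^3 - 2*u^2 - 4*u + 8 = (u - 2)^2*(u + 2)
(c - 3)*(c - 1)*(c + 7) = c^3 + 3*c^2 - 25*c + 21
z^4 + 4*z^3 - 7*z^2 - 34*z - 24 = (z - 3)*(z + 1)*(z + 2)*(z + 4)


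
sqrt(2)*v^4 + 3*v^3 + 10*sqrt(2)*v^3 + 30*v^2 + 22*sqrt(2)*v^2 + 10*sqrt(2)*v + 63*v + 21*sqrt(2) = (v + 3)*(v + 7)*(v + sqrt(2))*(sqrt(2)*v + 1)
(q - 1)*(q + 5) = q^2 + 4*q - 5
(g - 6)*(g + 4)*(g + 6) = g^3 + 4*g^2 - 36*g - 144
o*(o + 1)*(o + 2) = o^3 + 3*o^2 + 2*o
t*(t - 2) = t^2 - 2*t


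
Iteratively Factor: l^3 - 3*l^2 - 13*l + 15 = (l - 5)*(l^2 + 2*l - 3) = (l - 5)*(l - 1)*(l + 3)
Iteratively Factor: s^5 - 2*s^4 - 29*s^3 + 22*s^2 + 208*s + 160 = (s + 2)*(s^4 - 4*s^3 - 21*s^2 + 64*s + 80) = (s - 4)*(s + 2)*(s^3 - 21*s - 20) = (s - 4)*(s + 1)*(s + 2)*(s^2 - s - 20) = (s - 5)*(s - 4)*(s + 1)*(s + 2)*(s + 4)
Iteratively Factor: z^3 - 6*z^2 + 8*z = (z)*(z^2 - 6*z + 8) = z*(z - 2)*(z - 4)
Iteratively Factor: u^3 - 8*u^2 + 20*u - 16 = (u - 2)*(u^2 - 6*u + 8) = (u - 4)*(u - 2)*(u - 2)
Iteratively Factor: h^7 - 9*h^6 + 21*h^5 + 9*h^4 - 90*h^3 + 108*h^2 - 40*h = (h - 1)*(h^6 - 8*h^5 + 13*h^4 + 22*h^3 - 68*h^2 + 40*h) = (h - 1)*(h + 2)*(h^5 - 10*h^4 + 33*h^3 - 44*h^2 + 20*h) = (h - 5)*(h - 1)*(h + 2)*(h^4 - 5*h^3 + 8*h^2 - 4*h) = (h - 5)*(h - 1)^2*(h + 2)*(h^3 - 4*h^2 + 4*h) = (h - 5)*(h - 2)*(h - 1)^2*(h + 2)*(h^2 - 2*h) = (h - 5)*(h - 2)^2*(h - 1)^2*(h + 2)*(h)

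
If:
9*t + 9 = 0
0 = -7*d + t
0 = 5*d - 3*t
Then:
No Solution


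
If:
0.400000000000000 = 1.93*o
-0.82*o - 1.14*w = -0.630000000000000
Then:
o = 0.21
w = 0.40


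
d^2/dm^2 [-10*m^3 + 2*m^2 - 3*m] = 4 - 60*m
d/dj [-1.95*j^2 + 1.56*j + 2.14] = 1.56 - 3.9*j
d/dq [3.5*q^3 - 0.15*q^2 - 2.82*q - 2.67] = 10.5*q^2 - 0.3*q - 2.82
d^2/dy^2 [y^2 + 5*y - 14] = 2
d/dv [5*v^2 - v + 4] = 10*v - 1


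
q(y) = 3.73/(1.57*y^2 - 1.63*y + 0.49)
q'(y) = 3.73*(1.63 - 3.14*y)/(1.57*y^2 - 1.63*y + 0.49)^2 = (6.0799 - 11.7122*y)/(1.57*y^2 - 1.63*y + 0.49)^2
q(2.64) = 0.52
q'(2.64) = -0.49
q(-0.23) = 3.93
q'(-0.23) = 9.76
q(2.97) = 0.39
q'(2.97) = -0.32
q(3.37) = 0.29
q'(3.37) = -0.20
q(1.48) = 2.46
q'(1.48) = -4.89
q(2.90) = 0.42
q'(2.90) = -0.35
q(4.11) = 0.18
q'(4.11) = -0.10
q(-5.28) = 0.07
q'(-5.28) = 0.02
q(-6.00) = 0.06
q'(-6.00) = 0.02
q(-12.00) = 0.02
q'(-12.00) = 0.00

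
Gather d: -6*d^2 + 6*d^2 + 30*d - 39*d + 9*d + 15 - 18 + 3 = 0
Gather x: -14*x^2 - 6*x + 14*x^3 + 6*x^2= 14*x^3 - 8*x^2 - 6*x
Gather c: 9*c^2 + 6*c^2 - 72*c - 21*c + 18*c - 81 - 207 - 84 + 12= 15*c^2 - 75*c - 360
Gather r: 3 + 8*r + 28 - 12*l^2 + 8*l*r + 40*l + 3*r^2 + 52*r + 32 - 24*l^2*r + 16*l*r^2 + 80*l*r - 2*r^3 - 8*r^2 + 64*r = -12*l^2 + 40*l - 2*r^3 + r^2*(16*l - 5) + r*(-24*l^2 + 88*l + 124) + 63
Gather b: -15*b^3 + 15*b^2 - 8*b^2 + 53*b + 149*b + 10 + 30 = -15*b^3 + 7*b^2 + 202*b + 40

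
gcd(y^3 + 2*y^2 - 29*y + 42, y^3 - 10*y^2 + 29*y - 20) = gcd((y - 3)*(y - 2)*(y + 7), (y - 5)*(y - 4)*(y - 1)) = 1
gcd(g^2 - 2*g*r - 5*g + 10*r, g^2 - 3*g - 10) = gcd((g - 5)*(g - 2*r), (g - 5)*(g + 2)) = g - 5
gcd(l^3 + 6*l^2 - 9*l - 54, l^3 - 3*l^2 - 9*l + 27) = l^2 - 9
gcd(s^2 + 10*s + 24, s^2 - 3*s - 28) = s + 4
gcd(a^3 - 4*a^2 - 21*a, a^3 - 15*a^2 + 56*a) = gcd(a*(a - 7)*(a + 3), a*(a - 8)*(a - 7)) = a^2 - 7*a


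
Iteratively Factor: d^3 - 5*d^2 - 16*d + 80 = (d + 4)*(d^2 - 9*d + 20) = (d - 4)*(d + 4)*(d - 5)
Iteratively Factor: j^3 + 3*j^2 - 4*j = (j)*(j^2 + 3*j - 4) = j*(j - 1)*(j + 4)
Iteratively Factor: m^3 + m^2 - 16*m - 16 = (m + 4)*(m^2 - 3*m - 4) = (m + 1)*(m + 4)*(m - 4)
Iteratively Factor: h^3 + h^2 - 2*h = (h)*(h^2 + h - 2) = h*(h - 1)*(h + 2)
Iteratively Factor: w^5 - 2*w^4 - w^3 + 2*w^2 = (w)*(w^4 - 2*w^3 - w^2 + 2*w) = w^2*(w^3 - 2*w^2 - w + 2) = w^2*(w - 2)*(w^2 - 1) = w^2*(w - 2)*(w + 1)*(w - 1)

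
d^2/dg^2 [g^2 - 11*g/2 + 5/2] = 2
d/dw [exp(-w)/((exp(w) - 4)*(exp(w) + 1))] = (-3*exp(2*w) + 6*exp(w) + 4)*exp(-w)/(exp(4*w) - 6*exp(3*w) + exp(2*w) + 24*exp(w) + 16)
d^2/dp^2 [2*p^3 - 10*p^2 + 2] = 12*p - 20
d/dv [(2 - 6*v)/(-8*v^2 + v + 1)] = 8*(-6*v^2 + 4*v - 1)/(64*v^4 - 16*v^3 - 15*v^2 + 2*v + 1)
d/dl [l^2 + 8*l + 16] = 2*l + 8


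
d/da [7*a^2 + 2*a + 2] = 14*a + 2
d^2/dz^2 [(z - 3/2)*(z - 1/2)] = 2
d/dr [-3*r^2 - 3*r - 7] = -6*r - 3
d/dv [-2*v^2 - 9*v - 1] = -4*v - 9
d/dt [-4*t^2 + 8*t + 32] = 8 - 8*t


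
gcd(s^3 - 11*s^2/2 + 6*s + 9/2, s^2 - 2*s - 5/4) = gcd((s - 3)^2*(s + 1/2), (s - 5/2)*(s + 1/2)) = s + 1/2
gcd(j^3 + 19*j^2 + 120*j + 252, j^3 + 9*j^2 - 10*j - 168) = j^2 + 13*j + 42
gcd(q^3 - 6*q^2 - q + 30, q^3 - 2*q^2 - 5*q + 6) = q^2 - q - 6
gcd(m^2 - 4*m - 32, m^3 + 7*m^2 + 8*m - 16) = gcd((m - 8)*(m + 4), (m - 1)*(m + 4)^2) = m + 4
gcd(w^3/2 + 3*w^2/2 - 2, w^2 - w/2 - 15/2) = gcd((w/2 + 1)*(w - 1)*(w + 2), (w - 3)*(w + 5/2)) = 1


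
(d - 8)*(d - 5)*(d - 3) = d^3 - 16*d^2 + 79*d - 120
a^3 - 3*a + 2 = (a - 1)^2*(a + 2)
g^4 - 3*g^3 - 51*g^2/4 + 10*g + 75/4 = (g - 5)*(g - 3/2)*(g + 1)*(g + 5/2)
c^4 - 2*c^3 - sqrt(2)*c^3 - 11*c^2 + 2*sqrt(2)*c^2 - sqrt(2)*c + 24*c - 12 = (c - 1)^2*(c - 3*sqrt(2))*(c + 2*sqrt(2))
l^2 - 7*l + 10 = (l - 5)*(l - 2)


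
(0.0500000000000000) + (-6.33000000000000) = -6.28000000000000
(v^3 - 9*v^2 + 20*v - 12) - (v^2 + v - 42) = v^3 - 10*v^2 + 19*v + 30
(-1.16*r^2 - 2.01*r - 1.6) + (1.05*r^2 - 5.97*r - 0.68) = -0.11*r^2 - 7.98*r - 2.28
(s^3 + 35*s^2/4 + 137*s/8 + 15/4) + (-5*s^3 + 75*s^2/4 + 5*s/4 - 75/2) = -4*s^3 + 55*s^2/2 + 147*s/8 - 135/4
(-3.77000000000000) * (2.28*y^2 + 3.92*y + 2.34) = -8.5956*y^2 - 14.7784*y - 8.8218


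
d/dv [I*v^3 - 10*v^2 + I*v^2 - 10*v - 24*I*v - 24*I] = 3*I*v^2 + 2*v*(-10 + I) - 10 - 24*I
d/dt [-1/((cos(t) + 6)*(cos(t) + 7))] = -(2*cos(t) + 13)*sin(t)/((cos(t) + 6)^2*(cos(t) + 7)^2)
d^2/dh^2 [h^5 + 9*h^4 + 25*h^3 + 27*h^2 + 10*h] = 20*h^3 + 108*h^2 + 150*h + 54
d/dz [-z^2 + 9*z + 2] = 9 - 2*z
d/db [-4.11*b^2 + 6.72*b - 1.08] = 6.72 - 8.22*b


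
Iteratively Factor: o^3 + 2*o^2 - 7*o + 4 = (o - 1)*(o^2 + 3*o - 4) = (o - 1)*(o + 4)*(o - 1)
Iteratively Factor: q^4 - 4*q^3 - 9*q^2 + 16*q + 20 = (q - 5)*(q^3 + q^2 - 4*q - 4) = (q - 5)*(q - 2)*(q^2 + 3*q + 2) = (q - 5)*(q - 2)*(q + 1)*(q + 2)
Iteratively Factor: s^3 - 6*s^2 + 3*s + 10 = (s + 1)*(s^2 - 7*s + 10) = (s - 5)*(s + 1)*(s - 2)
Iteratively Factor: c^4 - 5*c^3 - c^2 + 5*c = (c + 1)*(c^3 - 6*c^2 + 5*c) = (c - 1)*(c + 1)*(c^2 - 5*c) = c*(c - 1)*(c + 1)*(c - 5)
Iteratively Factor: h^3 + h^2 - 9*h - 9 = (h + 3)*(h^2 - 2*h - 3) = (h - 3)*(h + 3)*(h + 1)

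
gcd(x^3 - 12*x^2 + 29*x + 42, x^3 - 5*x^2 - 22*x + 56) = x - 7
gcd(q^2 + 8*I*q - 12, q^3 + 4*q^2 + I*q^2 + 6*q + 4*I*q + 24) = 1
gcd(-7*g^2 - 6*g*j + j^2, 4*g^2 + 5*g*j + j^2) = g + j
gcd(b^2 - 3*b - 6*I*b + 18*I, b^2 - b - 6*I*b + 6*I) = b - 6*I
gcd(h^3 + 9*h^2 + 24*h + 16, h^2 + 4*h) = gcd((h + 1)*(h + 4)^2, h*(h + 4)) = h + 4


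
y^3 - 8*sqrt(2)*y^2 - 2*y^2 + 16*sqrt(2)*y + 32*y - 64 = (y - 2)*(y - 4*sqrt(2))^2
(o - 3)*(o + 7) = o^2 + 4*o - 21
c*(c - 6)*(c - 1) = c^3 - 7*c^2 + 6*c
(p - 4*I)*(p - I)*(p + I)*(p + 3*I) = p^4 - I*p^3 + 13*p^2 - I*p + 12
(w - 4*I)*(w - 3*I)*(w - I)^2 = w^4 - 9*I*w^3 - 27*w^2 + 31*I*w + 12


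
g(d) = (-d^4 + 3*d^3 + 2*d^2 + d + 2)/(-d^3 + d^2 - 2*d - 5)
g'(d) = (3*d^2 - 2*d + 2)*(-d^4 + 3*d^3 + 2*d^2 + d + 2)/(-d^3 + d^2 - 2*d - 5)^2 + (-4*d^3 + 9*d^2 + 4*d + 1)/(-d^3 + d^2 - 2*d - 5) = (d^6 - 2*d^5 + 11*d^4 + 10*d^3 - 44*d^2 - 24*d - 1)/(d^6 - 2*d^5 + 5*d^4 + 6*d^3 - 6*d^2 + 20*d + 25)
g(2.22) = -1.46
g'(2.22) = 0.49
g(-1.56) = -2.76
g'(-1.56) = -0.56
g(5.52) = 2.31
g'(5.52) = 1.20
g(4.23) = 0.72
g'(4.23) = 1.26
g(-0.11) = -0.40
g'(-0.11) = 0.05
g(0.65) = -0.67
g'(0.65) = -0.81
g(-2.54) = -3.42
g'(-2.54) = 1.05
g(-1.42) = -2.96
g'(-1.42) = -2.68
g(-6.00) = -7.24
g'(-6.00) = 1.09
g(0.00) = -0.40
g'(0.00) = -0.04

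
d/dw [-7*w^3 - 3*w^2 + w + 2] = -21*w^2 - 6*w + 1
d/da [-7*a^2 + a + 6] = 1 - 14*a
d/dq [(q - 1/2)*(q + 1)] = 2*q + 1/2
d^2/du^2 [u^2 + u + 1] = 2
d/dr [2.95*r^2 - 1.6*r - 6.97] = 5.9*r - 1.6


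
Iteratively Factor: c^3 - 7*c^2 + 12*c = (c)*(c^2 - 7*c + 12) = c*(c - 3)*(c - 4)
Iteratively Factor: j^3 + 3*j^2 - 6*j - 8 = (j + 1)*(j^2 + 2*j - 8) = (j - 2)*(j + 1)*(j + 4)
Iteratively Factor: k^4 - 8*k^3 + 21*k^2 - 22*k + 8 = (k - 4)*(k^3 - 4*k^2 + 5*k - 2) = (k - 4)*(k - 2)*(k^2 - 2*k + 1) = (k - 4)*(k - 2)*(k - 1)*(k - 1)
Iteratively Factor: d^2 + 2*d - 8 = (d + 4)*(d - 2)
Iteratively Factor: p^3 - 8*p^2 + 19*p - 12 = (p - 3)*(p^2 - 5*p + 4) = (p - 3)*(p - 1)*(p - 4)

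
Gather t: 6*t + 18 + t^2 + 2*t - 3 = t^2 + 8*t + 15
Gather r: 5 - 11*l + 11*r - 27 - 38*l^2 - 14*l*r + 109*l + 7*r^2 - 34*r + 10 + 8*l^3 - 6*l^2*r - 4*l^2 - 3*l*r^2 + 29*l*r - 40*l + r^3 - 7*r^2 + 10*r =8*l^3 - 42*l^2 - 3*l*r^2 + 58*l + r^3 + r*(-6*l^2 + 15*l - 13) - 12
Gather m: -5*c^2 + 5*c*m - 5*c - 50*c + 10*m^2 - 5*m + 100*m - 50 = -5*c^2 - 55*c + 10*m^2 + m*(5*c + 95) - 50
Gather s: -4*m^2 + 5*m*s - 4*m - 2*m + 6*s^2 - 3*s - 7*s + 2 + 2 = -4*m^2 - 6*m + 6*s^2 + s*(5*m - 10) + 4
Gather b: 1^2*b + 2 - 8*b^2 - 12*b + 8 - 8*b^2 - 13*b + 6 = -16*b^2 - 24*b + 16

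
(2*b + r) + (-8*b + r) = -6*b + 2*r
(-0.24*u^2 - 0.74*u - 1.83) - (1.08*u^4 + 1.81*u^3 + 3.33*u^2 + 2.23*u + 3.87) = -1.08*u^4 - 1.81*u^3 - 3.57*u^2 - 2.97*u - 5.7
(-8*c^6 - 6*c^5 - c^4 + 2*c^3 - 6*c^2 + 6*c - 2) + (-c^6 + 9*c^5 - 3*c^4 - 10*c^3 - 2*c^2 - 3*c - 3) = -9*c^6 + 3*c^5 - 4*c^4 - 8*c^3 - 8*c^2 + 3*c - 5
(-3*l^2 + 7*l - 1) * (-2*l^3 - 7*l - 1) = 6*l^5 - 14*l^4 + 23*l^3 - 46*l^2 + 1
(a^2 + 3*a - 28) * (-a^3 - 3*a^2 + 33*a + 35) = -a^5 - 6*a^4 + 52*a^3 + 218*a^2 - 819*a - 980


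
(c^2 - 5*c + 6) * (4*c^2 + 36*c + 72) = 4*c^4 + 16*c^3 - 84*c^2 - 144*c + 432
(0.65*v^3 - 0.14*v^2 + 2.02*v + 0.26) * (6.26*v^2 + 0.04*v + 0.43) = 4.069*v^5 - 0.8504*v^4 + 12.9191*v^3 + 1.6482*v^2 + 0.879*v + 0.1118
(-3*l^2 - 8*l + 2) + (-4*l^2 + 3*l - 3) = -7*l^2 - 5*l - 1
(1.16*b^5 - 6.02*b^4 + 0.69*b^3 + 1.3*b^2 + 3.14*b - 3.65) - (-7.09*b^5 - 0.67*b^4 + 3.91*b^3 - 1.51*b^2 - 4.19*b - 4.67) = 8.25*b^5 - 5.35*b^4 - 3.22*b^3 + 2.81*b^2 + 7.33*b + 1.02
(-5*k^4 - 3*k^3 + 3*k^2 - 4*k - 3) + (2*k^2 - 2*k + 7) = -5*k^4 - 3*k^3 + 5*k^2 - 6*k + 4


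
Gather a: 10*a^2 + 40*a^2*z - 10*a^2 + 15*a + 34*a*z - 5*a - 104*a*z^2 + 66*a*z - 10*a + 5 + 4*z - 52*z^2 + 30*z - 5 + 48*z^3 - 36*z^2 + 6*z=40*a^2*z + a*(-104*z^2 + 100*z) + 48*z^3 - 88*z^2 + 40*z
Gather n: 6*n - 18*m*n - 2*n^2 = -2*n^2 + n*(6 - 18*m)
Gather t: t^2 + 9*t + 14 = t^2 + 9*t + 14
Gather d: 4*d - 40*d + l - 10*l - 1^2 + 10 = -36*d - 9*l + 9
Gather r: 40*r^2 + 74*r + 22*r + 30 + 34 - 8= 40*r^2 + 96*r + 56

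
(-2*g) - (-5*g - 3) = 3*g + 3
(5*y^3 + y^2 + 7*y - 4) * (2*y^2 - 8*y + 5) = 10*y^5 - 38*y^4 + 31*y^3 - 59*y^2 + 67*y - 20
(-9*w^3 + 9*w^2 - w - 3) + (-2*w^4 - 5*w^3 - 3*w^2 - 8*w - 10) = -2*w^4 - 14*w^3 + 6*w^2 - 9*w - 13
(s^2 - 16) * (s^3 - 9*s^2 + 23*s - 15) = s^5 - 9*s^4 + 7*s^3 + 129*s^2 - 368*s + 240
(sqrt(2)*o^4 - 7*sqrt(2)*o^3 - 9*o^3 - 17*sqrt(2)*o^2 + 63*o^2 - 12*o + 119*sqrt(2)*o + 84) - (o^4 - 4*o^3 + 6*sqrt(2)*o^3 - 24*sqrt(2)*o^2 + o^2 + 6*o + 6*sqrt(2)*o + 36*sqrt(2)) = -o^4 + sqrt(2)*o^4 - 13*sqrt(2)*o^3 - 5*o^3 + 7*sqrt(2)*o^2 + 62*o^2 - 18*o + 113*sqrt(2)*o - 36*sqrt(2) + 84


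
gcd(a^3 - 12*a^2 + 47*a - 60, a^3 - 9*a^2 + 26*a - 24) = a^2 - 7*a + 12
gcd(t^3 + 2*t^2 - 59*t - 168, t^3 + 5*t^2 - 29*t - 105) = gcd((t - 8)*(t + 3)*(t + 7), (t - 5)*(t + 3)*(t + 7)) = t^2 + 10*t + 21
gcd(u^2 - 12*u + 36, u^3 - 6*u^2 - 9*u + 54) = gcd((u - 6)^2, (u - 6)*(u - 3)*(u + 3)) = u - 6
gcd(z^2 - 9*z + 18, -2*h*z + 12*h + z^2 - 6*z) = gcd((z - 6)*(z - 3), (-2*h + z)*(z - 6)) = z - 6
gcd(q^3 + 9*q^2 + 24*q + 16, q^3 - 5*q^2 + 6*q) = 1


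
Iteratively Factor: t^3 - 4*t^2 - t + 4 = (t + 1)*(t^2 - 5*t + 4) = (t - 1)*(t + 1)*(t - 4)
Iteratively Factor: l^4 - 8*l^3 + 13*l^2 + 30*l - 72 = (l - 4)*(l^3 - 4*l^2 - 3*l + 18) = (l - 4)*(l - 3)*(l^2 - l - 6) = (l - 4)*(l - 3)^2*(l + 2)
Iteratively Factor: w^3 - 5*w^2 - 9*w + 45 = (w - 3)*(w^2 - 2*w - 15) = (w - 3)*(w + 3)*(w - 5)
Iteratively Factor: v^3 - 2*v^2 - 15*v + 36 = (v - 3)*(v^2 + v - 12) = (v - 3)*(v + 4)*(v - 3)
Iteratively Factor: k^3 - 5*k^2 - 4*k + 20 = (k - 2)*(k^2 - 3*k - 10) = (k - 5)*(k - 2)*(k + 2)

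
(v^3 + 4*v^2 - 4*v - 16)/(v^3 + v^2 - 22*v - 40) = (v - 2)/(v - 5)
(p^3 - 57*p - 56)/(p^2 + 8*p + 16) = (p^3 - 57*p - 56)/(p^2 + 8*p + 16)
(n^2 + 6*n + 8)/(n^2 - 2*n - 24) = (n + 2)/(n - 6)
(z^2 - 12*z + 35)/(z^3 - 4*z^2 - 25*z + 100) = (z - 7)/(z^2 + z - 20)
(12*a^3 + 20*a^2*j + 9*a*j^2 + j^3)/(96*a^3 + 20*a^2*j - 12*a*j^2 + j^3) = (6*a^2 + 7*a*j + j^2)/(48*a^2 - 14*a*j + j^2)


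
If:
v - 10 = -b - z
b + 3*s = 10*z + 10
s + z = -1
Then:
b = 13*z + 13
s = -z - 1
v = -14*z - 3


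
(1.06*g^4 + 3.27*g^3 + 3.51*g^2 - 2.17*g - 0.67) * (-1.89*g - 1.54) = -2.0034*g^5 - 7.8127*g^4 - 11.6697*g^3 - 1.3041*g^2 + 4.6081*g + 1.0318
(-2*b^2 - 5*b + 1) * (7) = -14*b^2 - 35*b + 7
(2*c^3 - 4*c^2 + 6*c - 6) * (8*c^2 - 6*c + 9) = 16*c^5 - 44*c^4 + 90*c^3 - 120*c^2 + 90*c - 54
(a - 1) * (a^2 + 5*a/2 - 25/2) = a^3 + 3*a^2/2 - 15*a + 25/2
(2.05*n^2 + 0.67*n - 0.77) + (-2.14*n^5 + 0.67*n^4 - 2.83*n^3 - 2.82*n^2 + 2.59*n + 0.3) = -2.14*n^5 + 0.67*n^4 - 2.83*n^3 - 0.77*n^2 + 3.26*n - 0.47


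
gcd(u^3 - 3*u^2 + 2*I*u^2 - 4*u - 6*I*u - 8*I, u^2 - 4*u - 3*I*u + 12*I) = u - 4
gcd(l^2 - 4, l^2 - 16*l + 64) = 1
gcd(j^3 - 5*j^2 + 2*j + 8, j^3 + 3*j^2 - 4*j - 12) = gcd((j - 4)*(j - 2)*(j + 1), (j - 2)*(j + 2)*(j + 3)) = j - 2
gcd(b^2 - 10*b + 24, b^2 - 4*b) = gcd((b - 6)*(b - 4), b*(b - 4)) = b - 4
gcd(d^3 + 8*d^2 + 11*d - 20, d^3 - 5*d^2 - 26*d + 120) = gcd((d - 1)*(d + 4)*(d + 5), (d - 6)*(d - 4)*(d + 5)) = d + 5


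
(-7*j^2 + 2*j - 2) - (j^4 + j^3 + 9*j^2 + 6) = -j^4 - j^3 - 16*j^2 + 2*j - 8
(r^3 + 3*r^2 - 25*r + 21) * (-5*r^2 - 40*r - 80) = -5*r^5 - 55*r^4 - 75*r^3 + 655*r^2 + 1160*r - 1680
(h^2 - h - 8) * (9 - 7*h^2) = -7*h^4 + 7*h^3 + 65*h^2 - 9*h - 72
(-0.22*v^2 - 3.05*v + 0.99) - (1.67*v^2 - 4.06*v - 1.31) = -1.89*v^2 + 1.01*v + 2.3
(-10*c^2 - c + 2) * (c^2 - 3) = -10*c^4 - c^3 + 32*c^2 + 3*c - 6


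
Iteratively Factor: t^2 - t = (t - 1)*(t)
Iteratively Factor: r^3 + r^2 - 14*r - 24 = (r - 4)*(r^2 + 5*r + 6) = (r - 4)*(r + 2)*(r + 3)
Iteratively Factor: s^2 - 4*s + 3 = (s - 1)*(s - 3)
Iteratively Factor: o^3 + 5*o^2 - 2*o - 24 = (o - 2)*(o^2 + 7*o + 12) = (o - 2)*(o + 4)*(o + 3)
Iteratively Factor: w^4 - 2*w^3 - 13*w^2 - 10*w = (w)*(w^3 - 2*w^2 - 13*w - 10) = w*(w + 1)*(w^2 - 3*w - 10) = w*(w - 5)*(w + 1)*(w + 2)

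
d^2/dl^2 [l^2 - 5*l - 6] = 2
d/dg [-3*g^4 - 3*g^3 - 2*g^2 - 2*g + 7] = -12*g^3 - 9*g^2 - 4*g - 2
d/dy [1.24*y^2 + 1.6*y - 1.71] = 2.48*y + 1.6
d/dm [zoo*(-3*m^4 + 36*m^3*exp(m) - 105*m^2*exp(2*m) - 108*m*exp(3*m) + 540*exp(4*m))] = zoo*(m^3*exp(m) + m^3 + m^2*exp(2*m) + m^2*exp(m) + m*exp(3*m) + m*exp(2*m) + exp(4*m) + exp(3*m))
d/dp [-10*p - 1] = -10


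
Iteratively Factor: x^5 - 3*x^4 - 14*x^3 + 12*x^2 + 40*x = (x)*(x^4 - 3*x^3 - 14*x^2 + 12*x + 40) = x*(x + 2)*(x^3 - 5*x^2 - 4*x + 20) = x*(x + 2)^2*(x^2 - 7*x + 10) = x*(x - 5)*(x + 2)^2*(x - 2)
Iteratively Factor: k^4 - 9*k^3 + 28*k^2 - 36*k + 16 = (k - 4)*(k^3 - 5*k^2 + 8*k - 4) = (k - 4)*(k - 2)*(k^2 - 3*k + 2) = (k - 4)*(k - 2)*(k - 1)*(k - 2)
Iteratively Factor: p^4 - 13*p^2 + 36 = (p - 3)*(p^3 + 3*p^2 - 4*p - 12) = (p - 3)*(p + 3)*(p^2 - 4) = (p - 3)*(p - 2)*(p + 3)*(p + 2)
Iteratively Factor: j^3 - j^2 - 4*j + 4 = (j - 1)*(j^2 - 4) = (j - 1)*(j + 2)*(j - 2)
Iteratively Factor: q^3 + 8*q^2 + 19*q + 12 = (q + 3)*(q^2 + 5*q + 4) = (q + 1)*(q + 3)*(q + 4)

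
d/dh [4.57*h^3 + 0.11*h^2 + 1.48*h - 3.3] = 13.71*h^2 + 0.22*h + 1.48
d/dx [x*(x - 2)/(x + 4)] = (x^2 + 8*x - 8)/(x^2 + 8*x + 16)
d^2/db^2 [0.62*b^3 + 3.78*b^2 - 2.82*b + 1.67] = 3.72*b + 7.56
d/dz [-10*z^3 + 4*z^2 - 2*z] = -30*z^2 + 8*z - 2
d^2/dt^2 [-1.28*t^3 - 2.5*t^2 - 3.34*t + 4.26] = -7.68*t - 5.0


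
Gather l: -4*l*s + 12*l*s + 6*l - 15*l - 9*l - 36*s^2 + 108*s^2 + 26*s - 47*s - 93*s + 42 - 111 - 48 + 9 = l*(8*s - 18) + 72*s^2 - 114*s - 108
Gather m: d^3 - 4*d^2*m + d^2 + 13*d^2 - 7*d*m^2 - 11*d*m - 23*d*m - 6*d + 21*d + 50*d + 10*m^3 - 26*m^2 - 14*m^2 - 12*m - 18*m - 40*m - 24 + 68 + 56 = d^3 + 14*d^2 + 65*d + 10*m^3 + m^2*(-7*d - 40) + m*(-4*d^2 - 34*d - 70) + 100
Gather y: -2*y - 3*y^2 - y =-3*y^2 - 3*y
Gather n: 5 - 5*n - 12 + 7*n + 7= 2*n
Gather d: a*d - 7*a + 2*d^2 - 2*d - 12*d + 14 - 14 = -7*a + 2*d^2 + d*(a - 14)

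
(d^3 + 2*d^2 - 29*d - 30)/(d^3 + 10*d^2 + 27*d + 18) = (d - 5)/(d + 3)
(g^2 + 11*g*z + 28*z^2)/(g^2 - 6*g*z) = (g^2 + 11*g*z + 28*z^2)/(g*(g - 6*z))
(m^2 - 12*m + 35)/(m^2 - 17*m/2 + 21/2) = 2*(m - 5)/(2*m - 3)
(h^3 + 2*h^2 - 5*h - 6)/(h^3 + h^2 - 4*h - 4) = (h + 3)/(h + 2)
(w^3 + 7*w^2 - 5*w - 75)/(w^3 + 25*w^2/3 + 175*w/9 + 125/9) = 9*(w^2 + 2*w - 15)/(9*w^2 + 30*w + 25)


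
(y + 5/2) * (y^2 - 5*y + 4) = y^3 - 5*y^2/2 - 17*y/2 + 10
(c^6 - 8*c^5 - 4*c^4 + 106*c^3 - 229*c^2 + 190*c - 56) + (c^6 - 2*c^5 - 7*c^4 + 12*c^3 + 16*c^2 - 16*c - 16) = 2*c^6 - 10*c^5 - 11*c^4 + 118*c^3 - 213*c^2 + 174*c - 72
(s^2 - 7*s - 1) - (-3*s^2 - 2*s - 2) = 4*s^2 - 5*s + 1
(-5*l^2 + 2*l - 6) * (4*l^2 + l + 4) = -20*l^4 + 3*l^3 - 42*l^2 + 2*l - 24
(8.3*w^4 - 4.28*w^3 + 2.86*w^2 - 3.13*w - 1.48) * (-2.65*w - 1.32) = -21.995*w^5 + 0.385999999999999*w^4 - 1.9294*w^3 + 4.5193*w^2 + 8.0536*w + 1.9536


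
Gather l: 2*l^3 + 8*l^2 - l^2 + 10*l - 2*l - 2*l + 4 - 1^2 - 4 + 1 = 2*l^3 + 7*l^2 + 6*l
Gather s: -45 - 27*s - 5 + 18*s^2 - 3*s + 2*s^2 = 20*s^2 - 30*s - 50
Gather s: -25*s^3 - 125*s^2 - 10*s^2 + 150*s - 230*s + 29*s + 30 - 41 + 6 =-25*s^3 - 135*s^2 - 51*s - 5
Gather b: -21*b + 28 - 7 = 21 - 21*b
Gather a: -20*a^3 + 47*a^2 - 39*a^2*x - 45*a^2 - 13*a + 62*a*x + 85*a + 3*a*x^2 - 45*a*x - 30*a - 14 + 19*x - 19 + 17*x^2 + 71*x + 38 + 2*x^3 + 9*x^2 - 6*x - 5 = -20*a^3 + a^2*(2 - 39*x) + a*(3*x^2 + 17*x + 42) + 2*x^3 + 26*x^2 + 84*x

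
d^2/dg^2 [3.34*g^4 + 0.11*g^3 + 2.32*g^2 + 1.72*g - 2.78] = 40.08*g^2 + 0.66*g + 4.64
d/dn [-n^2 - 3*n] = -2*n - 3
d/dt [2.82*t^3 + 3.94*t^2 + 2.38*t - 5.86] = 8.46*t^2 + 7.88*t + 2.38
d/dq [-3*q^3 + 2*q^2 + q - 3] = -9*q^2 + 4*q + 1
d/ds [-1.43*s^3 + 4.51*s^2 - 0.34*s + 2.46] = -4.29*s^2 + 9.02*s - 0.34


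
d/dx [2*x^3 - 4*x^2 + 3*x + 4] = 6*x^2 - 8*x + 3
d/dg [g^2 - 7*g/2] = 2*g - 7/2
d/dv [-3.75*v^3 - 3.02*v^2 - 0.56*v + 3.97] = -11.25*v^2 - 6.04*v - 0.56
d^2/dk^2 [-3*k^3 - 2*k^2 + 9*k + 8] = -18*k - 4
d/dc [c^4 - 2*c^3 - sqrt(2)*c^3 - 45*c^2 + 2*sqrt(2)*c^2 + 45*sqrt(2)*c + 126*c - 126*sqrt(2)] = 4*c^3 - 6*c^2 - 3*sqrt(2)*c^2 - 90*c + 4*sqrt(2)*c + 45*sqrt(2) + 126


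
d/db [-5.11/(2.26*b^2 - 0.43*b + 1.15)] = (23.0972*b - 2.1973)/(2.26*b^2 - 0.43*b + 1.15)^2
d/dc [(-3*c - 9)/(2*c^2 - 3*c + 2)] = 3*(2*c^2 + 12*c - 11)/(4*c^4 - 12*c^3 + 17*c^2 - 12*c + 4)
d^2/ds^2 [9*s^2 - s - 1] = 18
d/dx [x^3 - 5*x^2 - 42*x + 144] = 3*x^2 - 10*x - 42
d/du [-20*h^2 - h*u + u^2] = -h + 2*u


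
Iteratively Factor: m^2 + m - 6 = (m - 2)*(m + 3)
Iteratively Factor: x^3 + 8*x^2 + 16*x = (x + 4)*(x^2 + 4*x) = x*(x + 4)*(x + 4)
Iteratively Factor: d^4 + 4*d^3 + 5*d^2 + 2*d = (d)*(d^3 + 4*d^2 + 5*d + 2) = d*(d + 1)*(d^2 + 3*d + 2) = d*(d + 1)^2*(d + 2)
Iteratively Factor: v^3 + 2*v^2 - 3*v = (v + 3)*(v^2 - v) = v*(v + 3)*(v - 1)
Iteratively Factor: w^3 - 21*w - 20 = (w - 5)*(w^2 + 5*w + 4) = (w - 5)*(w + 1)*(w + 4)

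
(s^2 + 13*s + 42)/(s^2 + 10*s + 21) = (s + 6)/(s + 3)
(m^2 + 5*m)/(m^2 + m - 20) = m/(m - 4)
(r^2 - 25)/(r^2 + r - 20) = (r - 5)/(r - 4)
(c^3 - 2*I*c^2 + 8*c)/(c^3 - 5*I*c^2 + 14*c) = (c - 4*I)/(c - 7*I)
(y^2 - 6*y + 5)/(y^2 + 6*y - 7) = (y - 5)/(y + 7)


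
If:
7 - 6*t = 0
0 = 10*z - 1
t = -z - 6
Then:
No Solution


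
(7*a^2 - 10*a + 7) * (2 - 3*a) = -21*a^3 + 44*a^2 - 41*a + 14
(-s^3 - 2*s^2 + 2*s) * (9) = -9*s^3 - 18*s^2 + 18*s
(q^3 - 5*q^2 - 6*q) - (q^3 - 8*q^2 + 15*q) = 3*q^2 - 21*q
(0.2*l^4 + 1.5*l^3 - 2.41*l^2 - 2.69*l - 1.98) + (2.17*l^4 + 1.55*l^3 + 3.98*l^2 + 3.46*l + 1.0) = 2.37*l^4 + 3.05*l^3 + 1.57*l^2 + 0.77*l - 0.98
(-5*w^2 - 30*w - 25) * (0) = 0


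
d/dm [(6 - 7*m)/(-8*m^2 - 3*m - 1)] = (-56*m^2 + 96*m + 25)/(64*m^4 + 48*m^3 + 25*m^2 + 6*m + 1)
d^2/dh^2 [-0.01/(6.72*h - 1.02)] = -0.903168/(6.72*h - 1.02)^3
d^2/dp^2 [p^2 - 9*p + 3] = 2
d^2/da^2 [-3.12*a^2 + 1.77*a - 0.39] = -6.24000000000000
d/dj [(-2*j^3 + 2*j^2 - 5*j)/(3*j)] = 2/3 - 4*j/3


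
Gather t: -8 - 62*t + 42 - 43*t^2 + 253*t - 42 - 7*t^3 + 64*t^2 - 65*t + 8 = -7*t^3 + 21*t^2 + 126*t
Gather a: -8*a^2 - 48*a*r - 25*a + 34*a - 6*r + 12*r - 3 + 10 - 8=-8*a^2 + a*(9 - 48*r) + 6*r - 1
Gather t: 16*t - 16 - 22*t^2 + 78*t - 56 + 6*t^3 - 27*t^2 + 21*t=6*t^3 - 49*t^2 + 115*t - 72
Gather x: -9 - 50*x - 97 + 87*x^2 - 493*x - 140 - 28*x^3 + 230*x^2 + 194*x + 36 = -28*x^3 + 317*x^2 - 349*x - 210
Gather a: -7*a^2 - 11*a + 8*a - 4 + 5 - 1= -7*a^2 - 3*a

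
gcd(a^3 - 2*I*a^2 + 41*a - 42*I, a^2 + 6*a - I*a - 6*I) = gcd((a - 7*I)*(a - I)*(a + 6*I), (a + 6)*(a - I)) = a - I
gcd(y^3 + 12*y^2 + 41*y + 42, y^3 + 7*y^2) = y + 7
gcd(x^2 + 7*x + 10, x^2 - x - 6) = x + 2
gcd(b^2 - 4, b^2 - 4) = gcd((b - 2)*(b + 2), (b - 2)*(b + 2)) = b^2 - 4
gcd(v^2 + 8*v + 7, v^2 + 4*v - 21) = v + 7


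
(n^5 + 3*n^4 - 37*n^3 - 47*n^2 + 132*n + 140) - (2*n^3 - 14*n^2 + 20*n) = n^5 + 3*n^4 - 39*n^3 - 33*n^2 + 112*n + 140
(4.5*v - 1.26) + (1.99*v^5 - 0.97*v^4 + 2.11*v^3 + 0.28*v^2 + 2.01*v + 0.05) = 1.99*v^5 - 0.97*v^4 + 2.11*v^3 + 0.28*v^2 + 6.51*v - 1.21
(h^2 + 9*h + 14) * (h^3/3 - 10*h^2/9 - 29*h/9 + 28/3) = h^5/3 + 17*h^4/9 - 77*h^3/9 - 317*h^2/9 + 350*h/9 + 392/3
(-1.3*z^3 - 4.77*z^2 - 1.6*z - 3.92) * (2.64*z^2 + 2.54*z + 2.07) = -3.432*z^5 - 15.8948*z^4 - 19.0308*z^3 - 24.2867*z^2 - 13.2688*z - 8.1144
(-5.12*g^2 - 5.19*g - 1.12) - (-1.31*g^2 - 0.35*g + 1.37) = -3.81*g^2 - 4.84*g - 2.49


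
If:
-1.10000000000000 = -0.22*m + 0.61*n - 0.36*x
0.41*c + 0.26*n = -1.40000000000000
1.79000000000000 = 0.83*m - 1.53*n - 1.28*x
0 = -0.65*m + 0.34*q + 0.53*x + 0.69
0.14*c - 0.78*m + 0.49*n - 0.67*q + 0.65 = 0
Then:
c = -2.65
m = 0.79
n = -1.20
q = -1.38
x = 0.54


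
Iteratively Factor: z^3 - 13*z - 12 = (z - 4)*(z^2 + 4*z + 3) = (z - 4)*(z + 1)*(z + 3)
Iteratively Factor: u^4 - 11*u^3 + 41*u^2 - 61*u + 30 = (u - 3)*(u^3 - 8*u^2 + 17*u - 10) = (u - 5)*(u - 3)*(u^2 - 3*u + 2) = (u - 5)*(u - 3)*(u - 1)*(u - 2)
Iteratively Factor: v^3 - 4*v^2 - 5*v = (v)*(v^2 - 4*v - 5) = v*(v + 1)*(v - 5)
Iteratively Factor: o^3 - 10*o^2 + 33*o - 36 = (o - 3)*(o^2 - 7*o + 12) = (o - 3)^2*(o - 4)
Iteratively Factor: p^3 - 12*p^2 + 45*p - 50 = (p - 2)*(p^2 - 10*p + 25) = (p - 5)*(p - 2)*(p - 5)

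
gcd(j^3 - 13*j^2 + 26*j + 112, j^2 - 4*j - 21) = j - 7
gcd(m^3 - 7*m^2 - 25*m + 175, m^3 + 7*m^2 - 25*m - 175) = m^2 - 25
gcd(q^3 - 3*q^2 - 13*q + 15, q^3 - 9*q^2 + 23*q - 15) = q^2 - 6*q + 5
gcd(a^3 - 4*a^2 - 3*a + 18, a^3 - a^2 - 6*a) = a^2 - a - 6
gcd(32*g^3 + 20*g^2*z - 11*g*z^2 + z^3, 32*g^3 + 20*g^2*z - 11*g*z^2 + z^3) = 32*g^3 + 20*g^2*z - 11*g*z^2 + z^3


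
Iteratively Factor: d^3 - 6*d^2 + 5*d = (d - 5)*(d^2 - d) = d*(d - 5)*(d - 1)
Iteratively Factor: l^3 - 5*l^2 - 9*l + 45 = (l + 3)*(l^2 - 8*l + 15) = (l - 5)*(l + 3)*(l - 3)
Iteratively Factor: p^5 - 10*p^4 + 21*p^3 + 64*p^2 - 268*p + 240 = (p - 4)*(p^4 - 6*p^3 - 3*p^2 + 52*p - 60) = (p - 4)*(p + 3)*(p^3 - 9*p^2 + 24*p - 20) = (p - 4)*(p - 2)*(p + 3)*(p^2 - 7*p + 10) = (p - 5)*(p - 4)*(p - 2)*(p + 3)*(p - 2)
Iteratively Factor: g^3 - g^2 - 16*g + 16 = (g - 1)*(g^2 - 16) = (g - 4)*(g - 1)*(g + 4)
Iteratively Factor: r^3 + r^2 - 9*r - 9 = (r - 3)*(r^2 + 4*r + 3) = (r - 3)*(r + 3)*(r + 1)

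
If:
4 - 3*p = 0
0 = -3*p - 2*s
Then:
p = 4/3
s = -2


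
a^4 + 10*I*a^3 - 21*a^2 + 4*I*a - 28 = (a - I)*(a + 2*I)^2*(a + 7*I)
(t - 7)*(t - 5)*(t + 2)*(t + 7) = t^4 - 3*t^3 - 59*t^2 + 147*t + 490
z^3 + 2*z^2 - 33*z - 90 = (z - 6)*(z + 3)*(z + 5)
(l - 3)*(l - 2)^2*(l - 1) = l^4 - 8*l^3 + 23*l^2 - 28*l + 12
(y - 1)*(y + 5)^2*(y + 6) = y^4 + 15*y^3 + 69*y^2 + 65*y - 150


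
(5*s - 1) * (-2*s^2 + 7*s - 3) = -10*s^3 + 37*s^2 - 22*s + 3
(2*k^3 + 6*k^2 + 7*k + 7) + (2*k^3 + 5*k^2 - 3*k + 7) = 4*k^3 + 11*k^2 + 4*k + 14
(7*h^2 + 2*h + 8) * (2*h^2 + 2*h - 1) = 14*h^4 + 18*h^3 + 13*h^2 + 14*h - 8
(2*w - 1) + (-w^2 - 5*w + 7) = -w^2 - 3*w + 6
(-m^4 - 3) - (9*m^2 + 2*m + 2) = -m^4 - 9*m^2 - 2*m - 5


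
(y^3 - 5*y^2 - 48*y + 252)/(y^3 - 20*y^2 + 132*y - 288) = (y + 7)/(y - 8)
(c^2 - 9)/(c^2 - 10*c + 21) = (c + 3)/(c - 7)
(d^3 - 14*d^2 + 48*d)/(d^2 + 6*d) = (d^2 - 14*d + 48)/(d + 6)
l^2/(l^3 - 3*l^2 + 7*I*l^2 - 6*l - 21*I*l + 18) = l^2/(l^3 + l^2*(-3 + 7*I) + l*(-6 - 21*I) + 18)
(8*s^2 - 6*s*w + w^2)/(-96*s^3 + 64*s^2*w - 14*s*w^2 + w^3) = (-2*s + w)/(24*s^2 - 10*s*w + w^2)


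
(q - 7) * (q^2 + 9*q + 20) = q^3 + 2*q^2 - 43*q - 140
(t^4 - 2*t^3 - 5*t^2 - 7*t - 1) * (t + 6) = t^5 + 4*t^4 - 17*t^3 - 37*t^2 - 43*t - 6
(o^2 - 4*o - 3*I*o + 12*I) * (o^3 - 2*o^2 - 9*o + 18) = o^5 - 6*o^4 - 3*I*o^4 - o^3 + 18*I*o^3 + 54*o^2 + 3*I*o^2 - 72*o - 162*I*o + 216*I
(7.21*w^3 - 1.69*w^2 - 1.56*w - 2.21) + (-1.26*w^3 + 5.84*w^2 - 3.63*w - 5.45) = 5.95*w^3 + 4.15*w^2 - 5.19*w - 7.66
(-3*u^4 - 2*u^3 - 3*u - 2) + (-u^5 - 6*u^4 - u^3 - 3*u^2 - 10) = -u^5 - 9*u^4 - 3*u^3 - 3*u^2 - 3*u - 12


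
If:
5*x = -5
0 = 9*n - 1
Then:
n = 1/9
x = -1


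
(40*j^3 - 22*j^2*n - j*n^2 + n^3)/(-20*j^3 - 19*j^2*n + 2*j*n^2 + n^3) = (-2*j + n)/(j + n)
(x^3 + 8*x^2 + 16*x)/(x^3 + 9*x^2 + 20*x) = (x + 4)/(x + 5)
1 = 1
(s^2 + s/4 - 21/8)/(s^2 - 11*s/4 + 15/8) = (4*s + 7)/(4*s - 5)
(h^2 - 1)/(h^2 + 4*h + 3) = (h - 1)/(h + 3)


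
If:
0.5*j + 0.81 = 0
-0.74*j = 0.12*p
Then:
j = -1.62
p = 9.99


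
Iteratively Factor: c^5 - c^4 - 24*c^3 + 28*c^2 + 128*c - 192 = (c - 2)*(c^4 + c^3 - 22*c^2 - 16*c + 96) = (c - 2)*(c + 3)*(c^3 - 2*c^2 - 16*c + 32) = (c - 2)^2*(c + 3)*(c^2 - 16) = (c - 2)^2*(c + 3)*(c + 4)*(c - 4)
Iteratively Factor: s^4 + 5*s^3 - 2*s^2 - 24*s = (s)*(s^3 + 5*s^2 - 2*s - 24) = s*(s + 4)*(s^2 + s - 6) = s*(s + 3)*(s + 4)*(s - 2)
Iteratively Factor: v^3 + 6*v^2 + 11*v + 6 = (v + 2)*(v^2 + 4*v + 3) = (v + 2)*(v + 3)*(v + 1)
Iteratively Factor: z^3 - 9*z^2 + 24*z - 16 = (z - 4)*(z^2 - 5*z + 4) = (z - 4)*(z - 1)*(z - 4)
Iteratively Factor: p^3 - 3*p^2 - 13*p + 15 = (p - 1)*(p^2 - 2*p - 15) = (p - 5)*(p - 1)*(p + 3)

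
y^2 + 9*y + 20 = (y + 4)*(y + 5)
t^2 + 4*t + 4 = (t + 2)^2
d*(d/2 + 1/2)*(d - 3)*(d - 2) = d^4/2 - 2*d^3 + d^2/2 + 3*d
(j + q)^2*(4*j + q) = 4*j^3 + 9*j^2*q + 6*j*q^2 + q^3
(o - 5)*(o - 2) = o^2 - 7*o + 10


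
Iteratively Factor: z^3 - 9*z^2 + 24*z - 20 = (z - 5)*(z^2 - 4*z + 4) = (z - 5)*(z - 2)*(z - 2)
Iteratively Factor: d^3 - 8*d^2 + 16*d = (d)*(d^2 - 8*d + 16) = d*(d - 4)*(d - 4)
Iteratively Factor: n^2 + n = (n)*(n + 1)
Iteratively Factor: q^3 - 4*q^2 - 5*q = (q + 1)*(q^2 - 5*q) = q*(q + 1)*(q - 5)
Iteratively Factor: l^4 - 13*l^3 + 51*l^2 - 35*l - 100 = (l + 1)*(l^3 - 14*l^2 + 65*l - 100) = (l - 5)*(l + 1)*(l^2 - 9*l + 20) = (l - 5)*(l - 4)*(l + 1)*(l - 5)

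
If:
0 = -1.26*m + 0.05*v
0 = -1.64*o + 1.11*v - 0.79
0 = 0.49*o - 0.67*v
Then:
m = -0.03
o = -0.95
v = -0.70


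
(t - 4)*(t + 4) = t^2 - 16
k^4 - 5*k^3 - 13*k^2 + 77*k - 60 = (k - 5)*(k - 3)*(k - 1)*(k + 4)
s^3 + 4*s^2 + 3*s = s*(s + 1)*(s + 3)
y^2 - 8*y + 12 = (y - 6)*(y - 2)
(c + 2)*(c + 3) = c^2 + 5*c + 6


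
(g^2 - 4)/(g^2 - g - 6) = (g - 2)/(g - 3)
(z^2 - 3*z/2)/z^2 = (z - 3/2)/z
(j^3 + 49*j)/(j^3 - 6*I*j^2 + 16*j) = (j^2 + 49)/(j^2 - 6*I*j + 16)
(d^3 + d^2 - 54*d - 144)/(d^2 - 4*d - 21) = (d^2 - 2*d - 48)/(d - 7)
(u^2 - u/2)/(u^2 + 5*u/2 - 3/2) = u/(u + 3)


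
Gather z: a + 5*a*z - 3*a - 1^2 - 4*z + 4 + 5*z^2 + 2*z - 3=-2*a + 5*z^2 + z*(5*a - 2)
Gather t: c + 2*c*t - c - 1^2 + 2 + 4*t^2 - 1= 2*c*t + 4*t^2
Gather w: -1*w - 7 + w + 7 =0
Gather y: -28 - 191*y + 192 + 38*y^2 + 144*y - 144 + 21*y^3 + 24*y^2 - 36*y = 21*y^3 + 62*y^2 - 83*y + 20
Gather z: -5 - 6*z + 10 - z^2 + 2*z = -z^2 - 4*z + 5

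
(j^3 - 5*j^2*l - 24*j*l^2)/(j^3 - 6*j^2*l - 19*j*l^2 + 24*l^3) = j/(j - l)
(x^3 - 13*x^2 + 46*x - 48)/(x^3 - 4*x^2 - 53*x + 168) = (x - 2)/(x + 7)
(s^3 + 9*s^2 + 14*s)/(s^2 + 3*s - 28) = s*(s + 2)/(s - 4)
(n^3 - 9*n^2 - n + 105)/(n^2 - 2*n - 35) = (n^2 - 2*n - 15)/(n + 5)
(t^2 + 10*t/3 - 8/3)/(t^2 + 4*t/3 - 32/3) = (3*t - 2)/(3*t - 8)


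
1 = 1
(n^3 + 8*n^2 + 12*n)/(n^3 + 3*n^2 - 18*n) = (n + 2)/(n - 3)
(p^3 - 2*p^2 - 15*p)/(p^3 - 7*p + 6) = p*(p - 5)/(p^2 - 3*p + 2)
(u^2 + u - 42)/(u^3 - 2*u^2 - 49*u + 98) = (u - 6)/(u^2 - 9*u + 14)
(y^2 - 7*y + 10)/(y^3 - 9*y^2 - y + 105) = (y - 2)/(y^2 - 4*y - 21)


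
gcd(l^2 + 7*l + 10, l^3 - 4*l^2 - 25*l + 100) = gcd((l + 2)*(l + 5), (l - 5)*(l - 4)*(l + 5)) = l + 5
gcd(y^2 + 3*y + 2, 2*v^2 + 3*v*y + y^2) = 1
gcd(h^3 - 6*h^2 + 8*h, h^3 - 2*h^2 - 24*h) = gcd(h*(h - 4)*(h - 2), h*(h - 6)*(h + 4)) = h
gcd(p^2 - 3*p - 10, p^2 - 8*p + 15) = p - 5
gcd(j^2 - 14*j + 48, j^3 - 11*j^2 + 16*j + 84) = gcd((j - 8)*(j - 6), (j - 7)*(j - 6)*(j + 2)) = j - 6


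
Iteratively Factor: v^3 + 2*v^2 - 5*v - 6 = (v - 2)*(v^2 + 4*v + 3) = (v - 2)*(v + 3)*(v + 1)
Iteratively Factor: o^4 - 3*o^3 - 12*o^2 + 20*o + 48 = (o - 4)*(o^3 + o^2 - 8*o - 12) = (o - 4)*(o + 2)*(o^2 - o - 6) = (o - 4)*(o + 2)^2*(o - 3)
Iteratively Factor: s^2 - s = (s)*(s - 1)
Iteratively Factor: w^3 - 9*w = (w - 3)*(w^2 + 3*w) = w*(w - 3)*(w + 3)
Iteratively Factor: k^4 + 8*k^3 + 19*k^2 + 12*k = (k + 4)*(k^3 + 4*k^2 + 3*k) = k*(k + 4)*(k^2 + 4*k + 3) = k*(k + 1)*(k + 4)*(k + 3)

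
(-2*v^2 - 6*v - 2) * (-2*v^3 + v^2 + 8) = 4*v^5 + 10*v^4 - 2*v^3 - 18*v^2 - 48*v - 16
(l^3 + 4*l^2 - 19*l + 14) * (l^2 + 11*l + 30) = l^5 + 15*l^4 + 55*l^3 - 75*l^2 - 416*l + 420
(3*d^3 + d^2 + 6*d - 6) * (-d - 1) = -3*d^4 - 4*d^3 - 7*d^2 + 6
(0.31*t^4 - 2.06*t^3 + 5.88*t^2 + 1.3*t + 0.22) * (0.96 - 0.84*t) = -0.2604*t^5 + 2.028*t^4 - 6.9168*t^3 + 4.5528*t^2 + 1.0632*t + 0.2112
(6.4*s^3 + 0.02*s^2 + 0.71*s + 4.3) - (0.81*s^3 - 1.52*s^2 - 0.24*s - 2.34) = 5.59*s^3 + 1.54*s^2 + 0.95*s + 6.64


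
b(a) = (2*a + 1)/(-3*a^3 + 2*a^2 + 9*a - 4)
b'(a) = (2*a + 1)*(9*a^2 - 4*a - 9)/(-3*a^3 + 2*a^2 + 9*a - 4)^2 + 2/(-3*a^3 + 2*a^2 + 9*a - 4)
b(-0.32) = -0.05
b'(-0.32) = -0.36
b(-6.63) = -0.01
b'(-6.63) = -0.00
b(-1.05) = 0.14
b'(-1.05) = -0.35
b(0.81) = 0.87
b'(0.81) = -1.17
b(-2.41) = -0.14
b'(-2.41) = -0.19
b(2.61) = -0.31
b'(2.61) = 0.54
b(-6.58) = -0.01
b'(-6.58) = -0.00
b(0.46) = 7.08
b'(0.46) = -225.90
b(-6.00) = -0.02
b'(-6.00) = -0.00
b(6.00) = -0.02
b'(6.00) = 0.01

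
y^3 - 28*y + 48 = (y - 4)*(y - 2)*(y + 6)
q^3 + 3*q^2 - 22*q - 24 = (q - 4)*(q + 1)*(q + 6)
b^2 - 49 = (b - 7)*(b + 7)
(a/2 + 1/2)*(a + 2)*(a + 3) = a^3/2 + 3*a^2 + 11*a/2 + 3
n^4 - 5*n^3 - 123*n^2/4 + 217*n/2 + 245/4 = (n - 7)*(n - 7/2)*(n + 1/2)*(n + 5)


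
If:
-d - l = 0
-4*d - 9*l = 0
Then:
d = 0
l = 0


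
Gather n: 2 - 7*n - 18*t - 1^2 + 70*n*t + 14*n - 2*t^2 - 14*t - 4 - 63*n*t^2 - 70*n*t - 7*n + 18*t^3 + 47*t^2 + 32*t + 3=-63*n*t^2 + 18*t^3 + 45*t^2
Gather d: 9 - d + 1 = 10 - d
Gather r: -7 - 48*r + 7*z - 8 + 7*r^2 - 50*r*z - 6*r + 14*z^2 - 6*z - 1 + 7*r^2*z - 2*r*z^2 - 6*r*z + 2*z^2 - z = r^2*(7*z + 7) + r*(-2*z^2 - 56*z - 54) + 16*z^2 - 16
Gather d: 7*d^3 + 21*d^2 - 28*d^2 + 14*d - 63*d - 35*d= 7*d^3 - 7*d^2 - 84*d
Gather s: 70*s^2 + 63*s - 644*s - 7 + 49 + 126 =70*s^2 - 581*s + 168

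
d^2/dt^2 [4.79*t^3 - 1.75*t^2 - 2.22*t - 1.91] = 28.74*t - 3.5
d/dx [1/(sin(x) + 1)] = -cos(x)/(sin(x) + 1)^2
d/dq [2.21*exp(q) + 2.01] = 2.21*exp(q)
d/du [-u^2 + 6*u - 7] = 6 - 2*u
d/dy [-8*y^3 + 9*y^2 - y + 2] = -24*y^2 + 18*y - 1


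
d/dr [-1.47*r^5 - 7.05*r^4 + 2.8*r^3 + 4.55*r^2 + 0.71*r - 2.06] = -7.35*r^4 - 28.2*r^3 + 8.4*r^2 + 9.1*r + 0.71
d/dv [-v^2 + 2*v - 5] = 2 - 2*v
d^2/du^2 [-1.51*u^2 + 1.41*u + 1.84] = -3.02000000000000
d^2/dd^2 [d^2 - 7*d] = 2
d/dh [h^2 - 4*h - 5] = 2*h - 4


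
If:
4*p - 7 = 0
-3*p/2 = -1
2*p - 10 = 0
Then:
No Solution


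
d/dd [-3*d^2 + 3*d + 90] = 3 - 6*d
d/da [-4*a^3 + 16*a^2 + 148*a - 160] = -12*a^2 + 32*a + 148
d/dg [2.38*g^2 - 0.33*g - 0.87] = 4.76*g - 0.33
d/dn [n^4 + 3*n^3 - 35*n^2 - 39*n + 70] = 4*n^3 + 9*n^2 - 70*n - 39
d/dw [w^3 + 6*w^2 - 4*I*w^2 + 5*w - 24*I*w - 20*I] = 3*w^2 + w*(12 - 8*I) + 5 - 24*I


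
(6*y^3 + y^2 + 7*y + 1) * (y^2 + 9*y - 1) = 6*y^5 + 55*y^4 + 10*y^3 + 63*y^2 + 2*y - 1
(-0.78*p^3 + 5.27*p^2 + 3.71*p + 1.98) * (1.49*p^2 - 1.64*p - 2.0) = -1.1622*p^5 + 9.1315*p^4 - 1.5549*p^3 - 13.6742*p^2 - 10.6672*p - 3.96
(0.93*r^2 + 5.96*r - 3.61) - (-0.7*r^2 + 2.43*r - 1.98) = 1.63*r^2 + 3.53*r - 1.63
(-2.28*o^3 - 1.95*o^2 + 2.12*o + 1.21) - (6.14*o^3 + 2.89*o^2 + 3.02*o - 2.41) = -8.42*o^3 - 4.84*o^2 - 0.9*o + 3.62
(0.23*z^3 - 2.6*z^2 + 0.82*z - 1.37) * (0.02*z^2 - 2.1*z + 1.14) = 0.0046*z^5 - 0.535*z^4 + 5.7386*z^3 - 4.7134*z^2 + 3.8118*z - 1.5618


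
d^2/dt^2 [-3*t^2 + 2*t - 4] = -6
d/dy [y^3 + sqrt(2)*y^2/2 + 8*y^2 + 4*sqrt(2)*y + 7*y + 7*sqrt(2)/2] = 3*y^2 + sqrt(2)*y + 16*y + 4*sqrt(2) + 7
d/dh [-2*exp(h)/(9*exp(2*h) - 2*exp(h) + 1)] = (18*exp(2*h) - 2)*exp(h)/(81*exp(4*h) - 36*exp(3*h) + 22*exp(2*h) - 4*exp(h) + 1)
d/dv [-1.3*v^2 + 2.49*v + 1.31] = 2.49 - 2.6*v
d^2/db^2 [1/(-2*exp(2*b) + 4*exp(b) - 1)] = 4*(-8*(1 - exp(b))^2*exp(b) + (2*exp(b) - 1)*(2*exp(2*b) - 4*exp(b) + 1))*exp(b)/(2*exp(2*b) - 4*exp(b) + 1)^3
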